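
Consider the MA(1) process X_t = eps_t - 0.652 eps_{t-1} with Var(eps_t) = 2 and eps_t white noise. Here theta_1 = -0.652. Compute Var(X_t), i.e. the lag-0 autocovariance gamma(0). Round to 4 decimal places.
\gamma(0) = 2.8502

For an MA(q) process X_t = eps_t + sum_i theta_i eps_{t-i} with
Var(eps_t) = sigma^2, the variance is
  gamma(0) = sigma^2 * (1 + sum_i theta_i^2).
  sum_i theta_i^2 = (-0.652)^2 = 0.425104.
  gamma(0) = 2 * (1 + 0.425104) = 2 * 1.425104 = 2.850208, which rounds to 2.8502.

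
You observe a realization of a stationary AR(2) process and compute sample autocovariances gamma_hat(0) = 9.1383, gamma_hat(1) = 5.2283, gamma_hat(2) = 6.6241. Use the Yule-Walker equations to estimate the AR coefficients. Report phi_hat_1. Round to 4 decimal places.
\hat\phi_{1} = 0.2340

The Yule-Walker equations for an AR(p) process read, in matrix form,
  Gamma_p phi = r_p,   with   (Gamma_p)_{ij} = gamma(|i - j|),
                       (r_p)_i = gamma(i),   i,j = 1..p.
Substitute the sample gammas (Toeplitz matrix and right-hand side of size 2):
  Gamma_p = [[9.1383, 5.2283], [5.2283, 9.1383]]
  r_p     = [5.2283, 6.6241]
Written out:
  9.1383 phi_1 + 5.2283 phi_2 = 5.2283
  5.2283 phi_1 + 9.1383 phi_2 = 6.6241
Solve by Cramer's rule:
  det = gamma(0)^2 - gamma(1)^2 = (9.1383)^2 - (5.2283)^2 = 83.50852689 - 27.33512089 = 56.173406
  phi_hat_1 = [gamma(1) gamma(0) - gamma(1) gamma(2)] / det = [(5.2283)(9.1383) - (5.2283)(6.6241)] / 56.173406 = 13.14499186 / 56.173406 = 0.234
  phi_hat_2 = [gamma(0) gamma(2) - gamma(1)^2] / det = [(9.1383)(6.6241) - (5.2283)^2] / 56.173406 = 33.19789214 / 56.173406 = 0.591
So phi_hat = [0.2340, 0.5910].
Therefore phi_hat_1 = 0.2340.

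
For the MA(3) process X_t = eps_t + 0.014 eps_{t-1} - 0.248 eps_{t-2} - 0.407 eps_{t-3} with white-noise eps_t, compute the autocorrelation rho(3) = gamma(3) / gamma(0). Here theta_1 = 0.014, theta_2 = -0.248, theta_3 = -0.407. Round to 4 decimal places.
\rho(3) = -0.3316

For an MA(q) process with theta_0 = 1, the autocovariance is
  gamma(k) = sigma^2 * sum_{i=0..q-k} theta_i * theta_{i+k},
and rho(k) = gamma(k) / gamma(0). Sigma^2 cancels.
  numerator   = (1)*(-0.407) = -0.407.
  denominator = (1)^2 + (0.014)^2 + (-0.248)^2 + (-0.407)^2 = 1.227349.
  rho(3) = -0.407 / 1.227349 = -0.3316.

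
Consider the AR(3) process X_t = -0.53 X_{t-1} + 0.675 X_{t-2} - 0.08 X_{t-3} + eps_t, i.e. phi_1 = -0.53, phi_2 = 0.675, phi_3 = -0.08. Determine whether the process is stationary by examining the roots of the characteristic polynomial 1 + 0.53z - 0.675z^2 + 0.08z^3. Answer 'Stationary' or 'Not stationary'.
\text{Not stationary}

The AR(p) characteristic polynomial is P(z) = 1 + 0.53z - 0.675z^2 + 0.08z^3.
Stationarity requires all roots to lie outside the unit circle, i.e. |z| > 1 for every root.
Degree 3: look for a simple real root z0 first, then factor out (1 - z/z0) and solve the remaining quadratic.
Testing z0 = 2: P(2) = 1 + (0.53)(2) + (-0.675)(2)^2 + (0.08)(2)^3
  = 1 + (1.06) + (-2.7) + (0.64) = 0.  So z_0 = 2 is a root, |z_0| = 2.
Divide out the factor (1 - 0.5 z) = (1 - z/z0) (since 1/z0 = 0.5):
  P(z) = (1 - 0.5 z)(1 + (1.03) z + (-0.16) z^2)
  [check: z-coef 1.03 - (0.5) = 0.53; z^2-coef -0.16 - (0.5)(1.03) = -0.675; z^3-coef -(0.5)(-0.16) = 0.08.]
Remaining roots from the quadratic factor 1 + (1.03) z + (-0.16) z^2:
  Set 1 + (1.03) z + (-0.16) z^2 = 0, i.e. a z^2 + b z + c = 0 with a = -0.16, b = 1.03, c = 1.
  Discriminant D = b^2 - 4ac = (1.03)^2 - 4*(-0.16)*1 = 1.0609 - (-0.64) = 1.7009.
  D >= 0, so the roots are real: z = (-b +/- sqrt(D)) / (2a) = (-1.03 +/- 1.304186) / (-0.32).
    z_1 = (-1.03 + 1.304186) / (-0.32) = -0.8568,   |z_1| = 0.8568.
    z_2 = (-1.03 - 1.304186) / (-0.32) = 7.2943,   |z_2| = 7.2943.
Moduli of all roots: 2.0000, 0.8568, 7.2943.
All moduli strictly greater than 1? No.
Verdict: Not stationary.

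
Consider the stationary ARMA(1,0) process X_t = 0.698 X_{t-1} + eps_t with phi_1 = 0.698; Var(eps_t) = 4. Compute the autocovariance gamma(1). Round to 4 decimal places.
\gamma(1) = 5.4447

Multiply the model equation by X_{t-k} and take expectations. With theta_0 = psi_0 = 1 and psi_j the MA(infinity) weights, this gives
  gamma(k) - sum_i phi_i gamma(k-i) = c_k,
  c_k = sigma^2 * sum_{j=k..q} theta_j psi_{j-k}   (c_k = 0 for k > q),
using gamma(-m) = gamma(m).
Pure AR (q = 0): c_0 = sigma^2 = 4, c_k = 0 for k >= 1.
Equations for k = 0 and k = 1 (AR order 1):
  gamma(0) = phi_1 gamma(1) + c_0
  gamma(1) = phi_1 gamma(0) + c_1
Substituting the second into the first: gamma(0) (1 - phi_1^2) = c_0 + phi_1 c_1, so
  gamma(0) = c_0 / (1 - phi_1^2) = 4 / (1 - (0.698)^2) = 4 / 0.512796 = 7.800373.
  gamma(1) = phi_1 gamma(0) = (0.698)(7.800373) = 5.44466.
Therefore gamma(1) = 5.4447 (to 4 decimal places).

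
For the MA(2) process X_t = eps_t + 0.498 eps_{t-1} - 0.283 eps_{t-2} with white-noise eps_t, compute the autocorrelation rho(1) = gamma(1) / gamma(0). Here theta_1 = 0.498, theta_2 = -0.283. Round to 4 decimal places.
\rho(1) = 0.2689

For an MA(q) process with theta_0 = 1, the autocovariance is
  gamma(k) = sigma^2 * sum_{i=0..q-k} theta_i * theta_{i+k},
and rho(k) = gamma(k) / gamma(0). Sigma^2 cancels.
  numerator   = (1)*(0.498) + (0.498)*(-0.283) = 0.357066.
  denominator = (1)^2 + (0.498)^2 + (-0.283)^2 = 1.328093.
  rho(1) = 0.357066 / 1.328093 = 0.2689.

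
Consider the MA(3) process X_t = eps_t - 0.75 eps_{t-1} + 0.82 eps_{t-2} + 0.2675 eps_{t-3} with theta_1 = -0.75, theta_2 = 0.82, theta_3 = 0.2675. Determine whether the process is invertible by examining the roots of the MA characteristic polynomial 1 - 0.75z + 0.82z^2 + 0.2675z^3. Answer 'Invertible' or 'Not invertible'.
\text{Not invertible}

The MA(q) characteristic polynomial is P(z) = 1 - 0.75z + 0.82z^2 + 0.2675z^3.
Invertibility requires all roots to lie outside the unit circle, i.e. |z| > 1 for every root.
Degree 3: look for a simple real root z0 first, then factor out (1 - z/z0) and solve the remaining quadratic.
Testing z0 = -4: P(-4) = 1 + (-0.75)(-4) + (0.82)(-4)^2 + (0.2675)(-4)^3
  = 1 + (3) + (13.12) + (-17.12) = 0.  So z_0 = -4 is a root, |z_0| = 4.
Divide out the factor (1 + 0.25 z) = (1 - z/z0) (since 1/z0 = -0.25):
  P(z) = (1 + 0.25 z)(1 + (-1) z + (1.07) z^2)
  [check: z-coef -1 - (-0.25) = -0.75; z^2-coef 1.07 - (-0.25)(-1) = 0.82; z^3-coef -(-0.25)(1.07) = 0.2675.]
Remaining roots from the quadratic factor 1 + (-1) z + (1.07) z^2:
  Set 1 + (-1) z + (1.07) z^2 = 0, i.e. a z^2 + b z + c = 0 with a = 1.07, b = -1, c = 1.
  Discriminant D = b^2 - 4ac = (-1)^2 - 4*(1.07)*1 = 1 - (4.28) = -3.28.
  D < 0, so the roots are the complex-conjugate pair z = (-b +/- i sqrt(-D)) / (2a) = 0.4673 +/- 0.8463i.
  For a conjugate pair |z|^2 = z * conj(z) = (product of roots) = c/a = 1/(1.07) = 0.934579, so |z| = sqrt(0.934579) = 0.9667 for both roots.
Moduli of all roots: 4.0000, 0.9667, 0.9667.
All moduli strictly greater than 1? No.
Verdict: Not invertible.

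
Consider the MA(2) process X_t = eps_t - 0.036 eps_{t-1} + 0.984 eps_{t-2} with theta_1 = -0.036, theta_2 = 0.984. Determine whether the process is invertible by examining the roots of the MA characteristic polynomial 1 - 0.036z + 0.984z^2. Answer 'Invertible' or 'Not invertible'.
\text{Invertible}

The MA(q) characteristic polynomial is P(z) = 1 - 0.036z + 0.984z^2.
Invertibility requires all roots to lie outside the unit circle, i.e. |z| > 1 for every root.
Set 1 + (-0.036) z + (0.984) z^2 = 0, i.e. a z^2 + b z + c = 0 with a = 0.984, b = -0.036, c = 1.
Discriminant D = b^2 - 4ac = (-0.036)^2 - 4*(0.984)*1 = 0.001296 - (3.936) = -3.934704.
D < 0, so the roots are the complex-conjugate pair z = (-b +/- i sqrt(-D)) / (2a) = 0.0183 +/- 1.0079i.
For a conjugate pair |z|^2 = z * conj(z) = (product of roots) = c/a = 1/(0.984) = 1.01626, so |z| = sqrt(1.01626) = 1.0081 for both roots.
Moduli of all roots: 1.0081, 1.0081.
All moduli strictly greater than 1? Yes.
Verdict: Invertible.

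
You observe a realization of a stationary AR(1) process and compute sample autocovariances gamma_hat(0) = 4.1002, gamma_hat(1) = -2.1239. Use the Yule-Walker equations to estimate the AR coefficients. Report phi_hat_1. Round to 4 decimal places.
\hat\phi_{1} = -0.5180

The Yule-Walker equations for an AR(p) process read, in matrix form,
  Gamma_p phi = r_p,   with   (Gamma_p)_{ij} = gamma(|i - j|),
                       (r_p)_i = gamma(i),   i,j = 1..p.
Substitute the sample gammas (Toeplitz matrix and right-hand side of size 1):
  Gamma_p = [[4.1002]]
  r_p     = [-2.1239]
With p = 1 this is the single equation gamma(0) phi_1 = gamma(1):
  phi_hat_1 = gamma(1) / gamma(0) = -2.1239 / 4.1002 = -0.5180.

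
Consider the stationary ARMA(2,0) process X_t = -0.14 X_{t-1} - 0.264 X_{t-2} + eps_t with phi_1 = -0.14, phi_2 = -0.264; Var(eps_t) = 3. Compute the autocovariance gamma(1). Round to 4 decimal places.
\gamma(1) = -0.3616

Multiply the model equation by X_{t-k} and take expectations. With theta_0 = psi_0 = 1 and psi_j the MA(infinity) weights, this gives
  gamma(k) - sum_i phi_i gamma(k-i) = c_k,
  c_k = sigma^2 * sum_{j=k..q} theta_j psi_{j-k}   (c_k = 0 for k > q),
using gamma(-m) = gamma(m).
Pure AR (q = 0): c_0 = sigma^2 = 3, c_k = 0 for k >= 1.
Equations for k = 0, 1, 2 (AR order 2, c_2 = 0):
  (E0) gamma(0) = phi_1 gamma(1) + phi_2 gamma(2) + c_0
  (E1) gamma(1) = phi_1 gamma(0) + phi_2 gamma(1) + c_1
  (E2) gamma(2) = phi_1 gamma(1) + phi_2 gamma(0)
From (E1): gamma(1) = A gamma(0) + B with
  A = phi_1 / (1 - phi_2) = -0.14 / 1.264 = -0.110759,   B = c_1 / (1 - phi_2) = 0 / 1.264 = 0.
Insert (E2) into (E0): gamma(0) (1 - phi_2^2) = phi_1 (1 + phi_2) gamma(1) + c_0.
  phi_1 (1 + phi_2) = (-0.14)(0.736) = -0.10304,   1 - phi_2^2 = 0.930304.
Replace gamma(1) by A gamma(0) + B and collect gamma(0):
  gamma(0) [0.930304 - (-0.10304)(-0.110759)] = c_0 = 3
  gamma(0) * 0.918891 = 3
  gamma(0) = 3 / 0.918891 = 3.264804.
  gamma(1) = A gamma(0) = (-0.110759)(3.264804) = -0.361608.
Therefore gamma(1) = -0.3616 (to 4 decimal places).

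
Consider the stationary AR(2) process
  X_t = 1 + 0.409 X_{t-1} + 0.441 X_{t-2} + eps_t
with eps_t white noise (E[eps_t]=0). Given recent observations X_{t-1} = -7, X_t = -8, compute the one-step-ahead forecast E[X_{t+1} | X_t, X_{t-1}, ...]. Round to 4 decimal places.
E[X_{t+1} \mid \mathcal F_t] = -5.3590

For an AR(p) model X_t = c + sum_i phi_i X_{t-i} + eps_t, the
one-step-ahead conditional mean is
  E[X_{t+1} | X_t, ...] = c + sum_i phi_i X_{t+1-i}.
Substitute known values:
  E[X_{t+1} | ...] = 1 + (0.409) * (-8) + (0.441) * (-7)
                   = -5.3590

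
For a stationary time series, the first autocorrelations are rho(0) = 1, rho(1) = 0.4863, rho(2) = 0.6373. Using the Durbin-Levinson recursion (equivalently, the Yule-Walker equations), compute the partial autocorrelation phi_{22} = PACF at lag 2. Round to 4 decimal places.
\phi_{22} = 0.5250

The PACF at lag k is phi_{kk}, the last component of the solution
to the Yule-Walker system G_k phi = r_k where
  (G_k)_{ij} = rho(|i - j|), (r_k)_i = rho(i), i,j = 1..k.
Equivalently, Durbin-Levinson gives phi_{kk} iteratively:
  phi_{11} = rho(1)
  phi_{kk} = [rho(k) - sum_{j=1..k-1} phi_{k-1,j} rho(k-j)]
            / [1 - sum_{j=1..k-1} phi_{k-1,j} rho(j)],
  phi_{k,j} = phi_{k-1,j} - phi_{kk} phi_{k-1,k-j},  j = 1..k-1.
Step k = 1:
  phi_11 = rho(1) = 0.4863.
Step k = 2:
  phi_22 = [rho(2) - phi_11 rho(1)] / [1 - phi_11 rho(1)] = [0.6373 - (0.4863)(0.4863)] / [1 - (0.4863)(0.4863)]
         = 0.40081231 / 0.76351231 = 0.525.
Therefore phi_{22} = 0.5250.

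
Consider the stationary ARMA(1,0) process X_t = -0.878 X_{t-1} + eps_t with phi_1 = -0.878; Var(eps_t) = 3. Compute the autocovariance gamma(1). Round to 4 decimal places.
\gamma(1) = -11.4964

Multiply the model equation by X_{t-k} and take expectations. With theta_0 = psi_0 = 1 and psi_j the MA(infinity) weights, this gives
  gamma(k) - sum_i phi_i gamma(k-i) = c_k,
  c_k = sigma^2 * sum_{j=k..q} theta_j psi_{j-k}   (c_k = 0 for k > q),
using gamma(-m) = gamma(m).
Pure AR (q = 0): c_0 = sigma^2 = 3, c_k = 0 for k >= 1.
Equations for k = 0 and k = 1 (AR order 1):
  gamma(0) = phi_1 gamma(1) + c_0
  gamma(1) = phi_1 gamma(0) + c_1
Substituting the second into the first: gamma(0) (1 - phi_1^2) = c_0 + phi_1 c_1, so
  gamma(0) = c_0 / (1 - phi_1^2) = 3 / (1 - (-0.878)^2) = 3 / 0.229116 = 13.093804.
  gamma(1) = phi_1 gamma(0) = (-0.878)(13.093804) = -11.49636.
Therefore gamma(1) = -11.4964 (to 4 decimal places).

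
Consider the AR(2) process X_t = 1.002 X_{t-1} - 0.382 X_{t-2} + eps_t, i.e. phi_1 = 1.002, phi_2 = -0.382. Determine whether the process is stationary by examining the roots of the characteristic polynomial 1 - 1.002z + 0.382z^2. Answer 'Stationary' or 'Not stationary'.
\text{Stationary}

The AR(p) characteristic polynomial is P(z) = 1 - 1.002z + 0.382z^2.
Stationarity requires all roots to lie outside the unit circle, i.e. |z| > 1 for every root.
Set 1 + (-1.002) z + (0.382) z^2 = 0, i.e. a z^2 + b z + c = 0 with a = 0.382, b = -1.002, c = 1.
Discriminant D = b^2 - 4ac = (-1.002)^2 - 4*(0.382)*1 = 1.004004 - (1.528) = -0.523996.
D < 0, so the roots are the complex-conjugate pair z = (-b +/- i sqrt(-D)) / (2a) = 1.3115 +/- 0.9475i.
For a conjugate pair |z|^2 = z * conj(z) = (product of roots) = c/a = 1/(0.382) = 2.617801, so |z| = sqrt(2.617801) = 1.618 for both roots.
Moduli of all roots: 1.6180, 1.6180.
All moduli strictly greater than 1? Yes.
Verdict: Stationary.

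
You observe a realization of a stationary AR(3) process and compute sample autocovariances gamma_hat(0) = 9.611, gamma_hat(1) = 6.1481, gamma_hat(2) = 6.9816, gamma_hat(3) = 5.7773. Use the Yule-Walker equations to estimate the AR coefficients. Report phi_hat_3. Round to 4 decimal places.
\hat\phi_{3} = 0.1010

The Yule-Walker equations for an AR(p) process read, in matrix form,
  Gamma_p phi = r_p,   with   (Gamma_p)_{ij} = gamma(|i - j|),
                       (r_p)_i = gamma(i),   i,j = 1..p.
Substitute the sample gammas (Toeplitz matrix and right-hand side of size 3):
  Gamma_p = [[9.611, 6.1481, 6.9816], [6.1481, 9.611, 6.1481], [6.9816, 6.1481, 9.611]]
  r_p     = [6.1481, 6.9816, 5.7773]
Written out (R1..R3):
  (R1) 9.611 phi_1 + 6.1481 phi_2 + 6.9816 phi_3 = 6.1481
  (R2) 6.1481 phi_1 + 9.611 phi_2 + 6.1481 phi_3 = 6.9816
  (R3) 6.9816 phi_1 + 6.1481 phi_2 + 9.611 phi_3 = 5.7773
Gaussian elimination:
  R2 <- R2 - (6.1481/9.611) R1 = R2 - (0.639694) R1:  5.678097 phi_2 + 1.682012 phi_3 = 3.048697
  R3 <- R3 - (6.9816/9.611) R1 = R3 - (0.726418) R1:  1.682012 phi_2 + 4.539443 phi_3 = 1.311212
  R3 <- R3 - (1.682012/5.678097) R2 = R3 - (0.296228) R2:  4.041183 phi_3 = 0.408102
Back-substitution:
  phi_hat_3 = 0.408102 / 4.041183 = 0.100986
  phi_hat_2 = (3.048697 - (1.682012)(0.100986)) / 5.678097 = 0.507007
  phi_hat_1 = (6.1481 - (6.1481)(0.507007) - (6.9816)(0.100986)) / 9.611 = 0.242007
So phi_hat = [0.2420, 0.5070, 0.1010].
Therefore phi_hat_3 = 0.1010.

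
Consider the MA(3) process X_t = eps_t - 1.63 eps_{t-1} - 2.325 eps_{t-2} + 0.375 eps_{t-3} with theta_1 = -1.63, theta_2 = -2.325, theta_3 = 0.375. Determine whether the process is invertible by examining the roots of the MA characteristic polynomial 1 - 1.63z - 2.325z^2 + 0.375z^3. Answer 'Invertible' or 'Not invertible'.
\text{Not invertible}

The MA(q) characteristic polynomial is P(z) = 1 - 1.63z - 2.325z^2 + 0.375z^3.
Invertibility requires all roots to lie outside the unit circle, i.e. |z| > 1 for every root.
Degree 3: look for a simple real root z0 first, then factor out (1 - z/z0) and solve the remaining quadratic.
Testing z0 = 0.4: P(0.4) = 1 + (-1.63)(0.4) + (-2.325)(0.4)^2 + (0.375)(0.4)^3
  = 1 + (-0.652) + (-0.372) + (0.024) = 0.  So z_0 = 0.4 is a root, |z_0| = 0.4.
Divide out the factor (1 - 2.5 z) = (1 - z/z0) (since 1/z0 = 2.5):
  P(z) = (1 - 2.5 z)(1 + (0.87) z + (-0.15) z^2)
  [check: z-coef 0.87 - (2.5) = -1.63; z^2-coef -0.15 - (2.5)(0.87) = -2.325; z^3-coef -(2.5)(-0.15) = 0.375.]
Remaining roots from the quadratic factor 1 + (0.87) z + (-0.15) z^2:
  Set 1 + (0.87) z + (-0.15) z^2 = 0, i.e. a z^2 + b z + c = 0 with a = -0.15, b = 0.87, c = 1.
  Discriminant D = b^2 - 4ac = (0.87)^2 - 4*(-0.15)*1 = 0.7569 - (-0.6) = 1.3569.
  D >= 0, so the roots are real: z = (-b +/- sqrt(D)) / (2a) = (-0.87 +/- 1.164861) / (-0.3).
    z_1 = (-0.87 + 1.164861) / (-0.3) = -0.9829,   |z_1| = 0.9829.
    z_2 = (-0.87 - 1.164861) / (-0.3) = 6.7829,   |z_2| = 6.7829.
Moduli of all roots: 0.4000, 0.9829, 6.7829.
All moduli strictly greater than 1? No.
Verdict: Not invertible.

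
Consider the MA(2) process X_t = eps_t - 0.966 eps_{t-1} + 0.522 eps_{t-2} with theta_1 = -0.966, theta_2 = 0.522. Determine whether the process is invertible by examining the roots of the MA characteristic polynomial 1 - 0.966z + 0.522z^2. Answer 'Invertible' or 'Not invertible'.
\text{Invertible}

The MA(q) characteristic polynomial is P(z) = 1 - 0.966z + 0.522z^2.
Invertibility requires all roots to lie outside the unit circle, i.e. |z| > 1 for every root.
Set 1 + (-0.966) z + (0.522) z^2 = 0, i.e. a z^2 + b z + c = 0 with a = 0.522, b = -0.966, c = 1.
Discriminant D = b^2 - 4ac = (-0.966)^2 - 4*(0.522)*1 = 0.933156 - (2.088) = -1.154844.
D < 0, so the roots are the complex-conjugate pair z = (-b +/- i sqrt(-D)) / (2a) = 0.9253 +/- 1.0293i.
For a conjugate pair |z|^2 = z * conj(z) = (product of roots) = c/a = 1/(0.522) = 1.915709, so |z| = sqrt(1.915709) = 1.3841 for both roots.
Moduli of all roots: 1.3841, 1.3841.
All moduli strictly greater than 1? Yes.
Verdict: Invertible.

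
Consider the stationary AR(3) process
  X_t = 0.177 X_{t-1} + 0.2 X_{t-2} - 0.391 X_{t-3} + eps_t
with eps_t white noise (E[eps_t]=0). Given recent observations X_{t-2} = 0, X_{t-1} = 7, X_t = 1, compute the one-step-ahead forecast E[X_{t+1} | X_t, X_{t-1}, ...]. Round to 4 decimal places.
E[X_{t+1} \mid \mathcal F_t] = 1.5770

For an AR(p) model X_t = c + sum_i phi_i X_{t-i} + eps_t, the
one-step-ahead conditional mean is
  E[X_{t+1} | X_t, ...] = c + sum_i phi_i X_{t+1-i}.
Substitute known values:
  E[X_{t+1} | ...] = (0.177) * (1) + (0.2) * (7) + (-0.391) * (0)
                   = 1.5770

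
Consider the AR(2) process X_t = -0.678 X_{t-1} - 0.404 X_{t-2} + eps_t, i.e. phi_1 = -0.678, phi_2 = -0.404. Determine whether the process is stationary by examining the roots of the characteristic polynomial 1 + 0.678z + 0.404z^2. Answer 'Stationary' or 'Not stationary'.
\text{Stationary}

The AR(p) characteristic polynomial is P(z) = 1 + 0.678z + 0.404z^2.
Stationarity requires all roots to lie outside the unit circle, i.e. |z| > 1 for every root.
Set 1 + (0.678) z + (0.404) z^2 = 0, i.e. a z^2 + b z + c = 0 with a = 0.404, b = 0.678, c = 1.
Discriminant D = b^2 - 4ac = (0.678)^2 - 4*(0.404)*1 = 0.459684 - (1.616) = -1.156316.
D < 0, so the roots are the complex-conjugate pair z = (-b +/- i sqrt(-D)) / (2a) = -0.8391 +/- 1.3308i.
For a conjugate pair |z|^2 = z * conj(z) = (product of roots) = c/a = 1/(0.404) = 2.475248, so |z| = sqrt(2.475248) = 1.5733 for both roots.
Moduli of all roots: 1.5733, 1.5733.
All moduli strictly greater than 1? Yes.
Verdict: Stationary.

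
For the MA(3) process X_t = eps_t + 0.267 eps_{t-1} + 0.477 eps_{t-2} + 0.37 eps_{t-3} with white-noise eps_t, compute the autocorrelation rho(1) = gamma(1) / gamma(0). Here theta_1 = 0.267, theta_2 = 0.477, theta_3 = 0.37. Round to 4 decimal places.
\rho(1) = 0.3976

For an MA(q) process with theta_0 = 1, the autocovariance is
  gamma(k) = sigma^2 * sum_{i=0..q-k} theta_i * theta_{i+k},
and rho(k) = gamma(k) / gamma(0). Sigma^2 cancels.
  numerator   = (1)*(0.267) + (0.267)*(0.477) + (0.477)*(0.37) = 0.570849.
  denominator = (1)^2 + (0.267)^2 + (0.477)^2 + (0.37)^2 = 1.435718.
  rho(1) = 0.570849 / 1.435718 = 0.3976.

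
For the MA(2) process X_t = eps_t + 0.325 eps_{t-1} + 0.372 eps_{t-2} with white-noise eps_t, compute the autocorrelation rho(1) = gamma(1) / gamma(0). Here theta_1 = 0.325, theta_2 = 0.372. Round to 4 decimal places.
\rho(1) = 0.3584

For an MA(q) process with theta_0 = 1, the autocovariance is
  gamma(k) = sigma^2 * sum_{i=0..q-k} theta_i * theta_{i+k},
and rho(k) = gamma(k) / gamma(0). Sigma^2 cancels.
  numerator   = (1)*(0.325) + (0.325)*(0.372) = 0.4459.
  denominator = (1)^2 + (0.325)^2 + (0.372)^2 = 1.244009.
  rho(1) = 0.4459 / 1.244009 = 0.3584.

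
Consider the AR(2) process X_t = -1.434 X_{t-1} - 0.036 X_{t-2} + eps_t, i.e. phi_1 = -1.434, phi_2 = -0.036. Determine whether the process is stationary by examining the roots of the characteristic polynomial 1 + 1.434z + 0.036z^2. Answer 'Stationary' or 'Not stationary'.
\text{Not stationary}

The AR(p) characteristic polynomial is P(z) = 1 + 1.434z + 0.036z^2.
Stationarity requires all roots to lie outside the unit circle, i.e. |z| > 1 for every root.
Set 1 + (1.434) z + (0.036) z^2 = 0, i.e. a z^2 + b z + c = 0 with a = 0.036, b = 1.434, c = 1.
Discriminant D = b^2 - 4ac = (1.434)^2 - 4*(0.036)*1 = 2.056356 - (0.144) = 1.912356.
D >= 0, so the roots are real: z = (-b +/- sqrt(D)) / (2a) = (-1.434 +/- 1.38288) / (0.072).
  z_1 = (-1.434 + 1.38288) / (0.072) = -0.71,   |z_1| = 0.71.
  z_2 = (-1.434 - 1.38288) / (0.072) = -39.1233,   |z_2| = 39.1233.
Moduli of all roots: 0.7100, 39.1233.
All moduli strictly greater than 1? No.
Verdict: Not stationary.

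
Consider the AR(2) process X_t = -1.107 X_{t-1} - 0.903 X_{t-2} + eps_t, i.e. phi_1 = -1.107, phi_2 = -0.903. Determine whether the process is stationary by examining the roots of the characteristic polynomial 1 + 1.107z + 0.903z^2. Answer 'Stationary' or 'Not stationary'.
\text{Stationary}

The AR(p) characteristic polynomial is P(z) = 1 + 1.107z + 0.903z^2.
Stationarity requires all roots to lie outside the unit circle, i.e. |z| > 1 for every root.
Set 1 + (1.107) z + (0.903) z^2 = 0, i.e. a z^2 + b z + c = 0 with a = 0.903, b = 1.107, c = 1.
Discriminant D = b^2 - 4ac = (1.107)^2 - 4*(0.903)*1 = 1.225449 - (3.612) = -2.386551.
D < 0, so the roots are the complex-conjugate pair z = (-b +/- i sqrt(-D)) / (2a) = -0.613 +/- 0.8554i.
For a conjugate pair |z|^2 = z * conj(z) = (product of roots) = c/a = 1/(0.903) = 1.10742, so |z| = sqrt(1.10742) = 1.0523 for both roots.
Moduli of all roots: 1.0523, 1.0523.
All moduli strictly greater than 1? Yes.
Verdict: Stationary.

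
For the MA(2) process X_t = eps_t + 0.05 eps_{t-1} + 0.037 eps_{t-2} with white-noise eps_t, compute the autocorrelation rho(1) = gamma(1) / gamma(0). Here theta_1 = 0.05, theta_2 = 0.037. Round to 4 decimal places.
\rho(1) = 0.0517

For an MA(q) process with theta_0 = 1, the autocovariance is
  gamma(k) = sigma^2 * sum_{i=0..q-k} theta_i * theta_{i+k},
and rho(k) = gamma(k) / gamma(0). Sigma^2 cancels.
  numerator   = (1)*(0.05) + (0.05)*(0.037) = 0.05185.
  denominator = (1)^2 + (0.05)^2 + (0.037)^2 = 1.003869.
  rho(1) = 0.05185 / 1.003869 = 0.0517.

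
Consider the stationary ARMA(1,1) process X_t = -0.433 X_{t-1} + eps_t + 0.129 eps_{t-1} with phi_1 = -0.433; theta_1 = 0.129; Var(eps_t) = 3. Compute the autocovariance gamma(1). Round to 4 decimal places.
\gamma(1) = -1.0597

Multiply the model equation by X_{t-k} and take expectations. With theta_0 = psi_0 = 1 and psi_j the MA(infinity) weights, this gives
  gamma(k) - sum_i phi_i gamma(k-i) = c_k,
  c_k = sigma^2 * sum_{j=k..q} theta_j psi_{j-k}   (c_k = 0 for k > q),
using gamma(-m) = gamma(m).
psi-weights needed (psi_j = theta_j + sum_i phi_i psi_{j-i}):
  psi_1 = theta_1 + phi_1 = 0.129 + (-0.433) = -0.304
Right-hand sides:
  c_0 = sigma^2 (1 + theta_1 psi_1) = 3 * (1 + (0.129)(-0.304)) = 3 * 0.960784 = 2.882352
  c_1 = sigma^2 theta_1 = 3 * (0.129) = 0.387
  c_2 = 0
Equations for k = 0 and k = 1 (AR order 1):
  gamma(0) = phi_1 gamma(1) + c_0
  gamma(1) = phi_1 gamma(0) + c_1
Substituting the second into the first: gamma(0) (1 - phi_1^2) = c_0 + phi_1 c_1, so
  gamma(0) = (c_0 + phi_1 c_1) / (1 - phi_1^2) = (2.882352 + (-0.433)(0.387)) / (1 - (-0.433)^2) = 2.714781 / 0.812511 = 3.341224.
  gamma(1) = phi_1 gamma(0) + c_1 = (-0.433)(3.341224) + (0.387) = -1.05975.
Therefore gamma(1) = -1.0597 (to 4 decimal places).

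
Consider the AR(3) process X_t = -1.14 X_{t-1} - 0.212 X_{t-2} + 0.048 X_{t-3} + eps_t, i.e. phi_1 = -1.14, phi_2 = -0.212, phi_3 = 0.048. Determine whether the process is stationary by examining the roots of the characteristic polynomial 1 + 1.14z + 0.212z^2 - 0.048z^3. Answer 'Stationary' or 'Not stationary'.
\text{Stationary}

The AR(p) characteristic polynomial is P(z) = 1 + 1.14z + 0.212z^2 - 0.048z^3.
Stationarity requires all roots to lie outside the unit circle, i.e. |z| > 1 for every root.
Degree 3: look for a simple real root z0 first, then factor out (1 - z/z0) and solve the remaining quadratic.
Testing z0 = -1.25: P(-1.25) = 1 + (1.14)(-1.25) + (0.212)(-1.25)^2 + (-0.048)(-1.25)^3
  = 1 + (-1.425) + (0.33125) + (0.09375) = 0.  So z_0 = -1.25 is a root, |z_0| = 1.25.
Divide out the factor (1 + 0.8 z) = (1 - z/z0) (since 1/z0 = -0.8):
  P(z) = (1 + 0.8 z)(1 + (0.34) z + (-0.06) z^2)
  [check: z-coef 0.34 - (-0.8) = 1.14; z^2-coef -0.06 - (-0.8)(0.34) = 0.212; z^3-coef -(-0.8)(-0.06) = -0.048.]
Remaining roots from the quadratic factor 1 + (0.34) z + (-0.06) z^2:
  Set 1 + (0.34) z + (-0.06) z^2 = 0, i.e. a z^2 + b z + c = 0 with a = -0.06, b = 0.34, c = 1.
  Discriminant D = b^2 - 4ac = (0.34)^2 - 4*(-0.06)*1 = 0.1156 - (-0.24) = 0.3556.
  D >= 0, so the roots are real: z = (-b +/- sqrt(D)) / (2a) = (-0.34 +/- 0.596322) / (-0.12).
    z_1 = (-0.34 + 0.596322) / (-0.12) = -2.136,   |z_1| = 2.136.
    z_2 = (-0.34 - 0.596322) / (-0.12) = 7.8027,   |z_2| = 7.8027.
Moduli of all roots: 1.2500, 2.1360, 7.8027.
All moduli strictly greater than 1? Yes.
Verdict: Stationary.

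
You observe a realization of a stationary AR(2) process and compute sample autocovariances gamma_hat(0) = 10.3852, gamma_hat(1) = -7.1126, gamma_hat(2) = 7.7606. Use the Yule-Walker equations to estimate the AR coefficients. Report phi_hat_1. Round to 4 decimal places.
\hat\phi_{1} = -0.3260

The Yule-Walker equations for an AR(p) process read, in matrix form,
  Gamma_p phi = r_p,   with   (Gamma_p)_{ij} = gamma(|i - j|),
                       (r_p)_i = gamma(i),   i,j = 1..p.
Substitute the sample gammas (Toeplitz matrix and right-hand side of size 2):
  Gamma_p = [[10.3852, -7.1126], [-7.1126, 10.3852]]
  r_p     = [-7.1126, 7.7606]
Written out:
  10.3852 phi_1 - 7.1126 phi_2 = -7.1126
  -7.1126 phi_1 + 10.3852 phi_2 = 7.7606
Solve by Cramer's rule:
  det = gamma(0)^2 - gamma(1)^2 = (10.3852)^2 - (-7.1126)^2 = 107.85237904 - 50.58907876 = 57.26330028
  phi_hat_1 = [gamma(1) gamma(0) - gamma(1) gamma(2)] / det = [(-7.1126)(10.3852) - (-7.1126)(7.7606)] / 57.26330028 = -18.66772996 / 57.26330028 = -0.326
  phi_hat_2 = [gamma(0) gamma(2) - gamma(1)^2] / det = [(10.3852)(7.7606) - (-7.1126)^2] / 57.26330028 = 30.00630436 / 57.26330028 = 0.524
So phi_hat = [-0.3260, 0.5240].
Therefore phi_hat_1 = -0.3260.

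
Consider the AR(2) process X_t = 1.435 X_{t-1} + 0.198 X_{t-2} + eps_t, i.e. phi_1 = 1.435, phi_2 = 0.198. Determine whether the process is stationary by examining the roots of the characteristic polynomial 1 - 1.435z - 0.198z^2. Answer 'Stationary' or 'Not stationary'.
\text{Not stationary}

The AR(p) characteristic polynomial is P(z) = 1 - 1.435z - 0.198z^2.
Stationarity requires all roots to lie outside the unit circle, i.e. |z| > 1 for every root.
Set 1 + (-1.435) z + (-0.198) z^2 = 0, i.e. a z^2 + b z + c = 0 with a = -0.198, b = -1.435, c = 1.
Discriminant D = b^2 - 4ac = (-1.435)^2 - 4*(-0.198)*1 = 2.059225 - (-0.792) = 2.851225.
D >= 0, so the roots are real: z = (-b +/- sqrt(D)) / (2a) = (1.435 +/- 1.688557) / (-0.396).
  z_1 = (1.435 + 1.688557) / (-0.396) = -7.8878,   |z_1| = 7.8878.
  z_2 = (1.435 - 1.688557) / (-0.396) = 0.6403,   |z_2| = 0.6403.
Moduli of all roots: 7.8878, 0.6403.
All moduli strictly greater than 1? No.
Verdict: Not stationary.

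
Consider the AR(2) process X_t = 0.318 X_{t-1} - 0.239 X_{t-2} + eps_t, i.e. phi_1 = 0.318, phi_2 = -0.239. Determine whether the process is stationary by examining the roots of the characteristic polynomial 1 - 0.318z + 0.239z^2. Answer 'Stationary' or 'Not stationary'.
\text{Stationary}

The AR(p) characteristic polynomial is P(z) = 1 - 0.318z + 0.239z^2.
Stationarity requires all roots to lie outside the unit circle, i.e. |z| > 1 for every root.
Set 1 + (-0.318) z + (0.239) z^2 = 0, i.e. a z^2 + b z + c = 0 with a = 0.239, b = -0.318, c = 1.
Discriminant D = b^2 - 4ac = (-0.318)^2 - 4*(0.239)*1 = 0.101124 - (0.956) = -0.854876.
D < 0, so the roots are the complex-conjugate pair z = (-b +/- i sqrt(-D)) / (2a) = 0.6653 +/- 1.9343i.
For a conjugate pair |z|^2 = z * conj(z) = (product of roots) = c/a = 1/(0.239) = 4.1841, so |z| = sqrt(4.1841) = 2.0455 for both roots.
Moduli of all roots: 2.0455, 2.0455.
All moduli strictly greater than 1? Yes.
Verdict: Stationary.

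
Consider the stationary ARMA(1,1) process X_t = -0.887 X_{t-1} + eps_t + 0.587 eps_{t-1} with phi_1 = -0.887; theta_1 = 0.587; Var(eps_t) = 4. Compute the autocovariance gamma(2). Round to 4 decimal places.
\gamma(2) = 2.3927

Multiply the model equation by X_{t-k} and take expectations. With theta_0 = psi_0 = 1 and psi_j the MA(infinity) weights, this gives
  gamma(k) - sum_i phi_i gamma(k-i) = c_k,
  c_k = sigma^2 * sum_{j=k..q} theta_j psi_{j-k}   (c_k = 0 for k > q),
using gamma(-m) = gamma(m).
psi-weights needed (psi_j = theta_j + sum_i phi_i psi_{j-i}):
  psi_1 = theta_1 + phi_1 = 0.587 + (-0.887) = -0.3
Right-hand sides:
  c_0 = sigma^2 (1 + theta_1 psi_1) = 4 * (1 + (0.587)(-0.3)) = 4 * 0.8239 = 3.2956
  c_1 = sigma^2 theta_1 = 4 * (0.587) = 2.348
  c_2 = 0
Equations for k = 0 and k = 1 (AR order 1):
  gamma(0) = phi_1 gamma(1) + c_0
  gamma(1) = phi_1 gamma(0) + c_1
Substituting the second into the first: gamma(0) (1 - phi_1^2) = c_0 + phi_1 c_1, so
  gamma(0) = (c_0 + phi_1 c_1) / (1 - phi_1^2) = (3.2956 + (-0.887)(2.348)) / (1 - (-0.887)^2) = 1.212924 / 0.213231 = 5.68831.
  gamma(1) = phi_1 gamma(0) + c_1 = (-0.887)(5.68831) + (2.348) = -2.697531.
For k = 2 (> q): gamma(2) = phi_1 gamma(1) = (-0.887)(-2.697531) = 2.39271.
Therefore gamma(2) = 2.3927 (to 4 decimal places).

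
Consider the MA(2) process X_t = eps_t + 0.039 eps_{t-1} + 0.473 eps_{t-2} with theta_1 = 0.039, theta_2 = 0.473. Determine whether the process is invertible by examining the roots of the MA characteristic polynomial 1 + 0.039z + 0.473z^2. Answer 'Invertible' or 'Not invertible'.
\text{Invertible}

The MA(q) characteristic polynomial is P(z) = 1 + 0.039z + 0.473z^2.
Invertibility requires all roots to lie outside the unit circle, i.e. |z| > 1 for every root.
Set 1 + (0.039) z + (0.473) z^2 = 0, i.e. a z^2 + b z + c = 0 with a = 0.473, b = 0.039, c = 1.
Discriminant D = b^2 - 4ac = (0.039)^2 - 4*(0.473)*1 = 0.001521 - (1.892) = -1.890479.
D < 0, so the roots are the complex-conjugate pair z = (-b +/- i sqrt(-D)) / (2a) = -0.0412 +/- 1.4534i.
For a conjugate pair |z|^2 = z * conj(z) = (product of roots) = c/a = 1/(0.473) = 2.114165, so |z| = sqrt(2.114165) = 1.454 for both roots.
Moduli of all roots: 1.4540, 1.4540.
All moduli strictly greater than 1? Yes.
Verdict: Invertible.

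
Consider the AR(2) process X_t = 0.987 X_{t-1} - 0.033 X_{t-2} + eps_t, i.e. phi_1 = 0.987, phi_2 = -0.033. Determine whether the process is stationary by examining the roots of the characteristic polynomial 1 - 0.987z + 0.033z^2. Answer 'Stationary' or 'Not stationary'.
\text{Stationary}

The AR(p) characteristic polynomial is P(z) = 1 - 0.987z + 0.033z^2.
Stationarity requires all roots to lie outside the unit circle, i.e. |z| > 1 for every root.
Set 1 + (-0.987) z + (0.033) z^2 = 0, i.e. a z^2 + b z + c = 0 with a = 0.033, b = -0.987, c = 1.
Discriminant D = b^2 - 4ac = (-0.987)^2 - 4*(0.033)*1 = 0.974169 - (0.132) = 0.842169.
D >= 0, so the roots are real: z = (-b +/- sqrt(D)) / (2a) = (0.987 +/- 0.917698) / (0.066).
  z_1 = (0.987 + 0.917698) / (0.066) = 28.8591,   |z_1| = 28.8591.
  z_2 = (0.987 - 0.917698) / (0.066) = 1.05,   |z_2| = 1.05.
Moduli of all roots: 28.8591, 1.0500.
All moduli strictly greater than 1? Yes.
Verdict: Stationary.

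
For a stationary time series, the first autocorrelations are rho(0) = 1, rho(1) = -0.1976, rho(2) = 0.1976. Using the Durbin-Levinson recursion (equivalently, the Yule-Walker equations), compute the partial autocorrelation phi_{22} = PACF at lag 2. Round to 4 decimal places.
\phi_{22} = 0.1650

The PACF at lag k is phi_{kk}, the last component of the solution
to the Yule-Walker system G_k phi = r_k where
  (G_k)_{ij} = rho(|i - j|), (r_k)_i = rho(i), i,j = 1..k.
Equivalently, Durbin-Levinson gives phi_{kk} iteratively:
  phi_{11} = rho(1)
  phi_{kk} = [rho(k) - sum_{j=1..k-1} phi_{k-1,j} rho(k-j)]
            / [1 - sum_{j=1..k-1} phi_{k-1,j} rho(j)],
  phi_{k,j} = phi_{k-1,j} - phi_{kk} phi_{k-1,k-j},  j = 1..k-1.
Step k = 1:
  phi_11 = rho(1) = -0.1976.
Step k = 2:
  phi_22 = [rho(2) - phi_11 rho(1)] / [1 - phi_11 rho(1)] = [0.1976 - (-0.1976)(-0.1976)] / [1 - (-0.1976)(-0.1976)]
         = 0.15855424 / 0.96095424 = 0.165.
Therefore phi_{22} = 0.1650.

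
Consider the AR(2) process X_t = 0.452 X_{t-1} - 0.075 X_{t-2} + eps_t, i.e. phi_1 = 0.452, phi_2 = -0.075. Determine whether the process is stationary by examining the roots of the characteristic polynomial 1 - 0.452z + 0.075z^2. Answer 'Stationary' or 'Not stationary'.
\text{Stationary}

The AR(p) characteristic polynomial is P(z) = 1 - 0.452z + 0.075z^2.
Stationarity requires all roots to lie outside the unit circle, i.e. |z| > 1 for every root.
Set 1 + (-0.452) z + (0.075) z^2 = 0, i.e. a z^2 + b z + c = 0 with a = 0.075, b = -0.452, c = 1.
Discriminant D = b^2 - 4ac = (-0.452)^2 - 4*(0.075)*1 = 0.204304 - (0.3) = -0.095696.
D < 0, so the roots are the complex-conjugate pair z = (-b +/- i sqrt(-D)) / (2a) = 3.0133 +/- 2.0623i.
For a conjugate pair |z|^2 = z * conj(z) = (product of roots) = c/a = 1/(0.075) = 13.333333, so |z| = sqrt(13.333333) = 3.6515 for both roots.
Moduli of all roots: 3.6515, 3.6515.
All moduli strictly greater than 1? Yes.
Verdict: Stationary.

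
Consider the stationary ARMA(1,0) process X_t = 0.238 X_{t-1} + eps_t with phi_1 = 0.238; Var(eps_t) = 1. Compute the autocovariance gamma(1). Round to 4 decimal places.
\gamma(1) = 0.2523

Multiply the model equation by X_{t-k} and take expectations. With theta_0 = psi_0 = 1 and psi_j the MA(infinity) weights, this gives
  gamma(k) - sum_i phi_i gamma(k-i) = c_k,
  c_k = sigma^2 * sum_{j=k..q} theta_j psi_{j-k}   (c_k = 0 for k > q),
using gamma(-m) = gamma(m).
Pure AR (q = 0): c_0 = sigma^2 = 1, c_k = 0 for k >= 1.
Equations for k = 0 and k = 1 (AR order 1):
  gamma(0) = phi_1 gamma(1) + c_0
  gamma(1) = phi_1 gamma(0) + c_1
Substituting the second into the first: gamma(0) (1 - phi_1^2) = c_0 + phi_1 c_1, so
  gamma(0) = c_0 / (1 - phi_1^2) = 1 / (1 - (0.238)^2) = 1 / 0.943356 = 1.060045.
  gamma(1) = phi_1 gamma(0) = (0.238)(1.060045) = 0.252291.
Therefore gamma(1) = 0.2523 (to 4 decimal places).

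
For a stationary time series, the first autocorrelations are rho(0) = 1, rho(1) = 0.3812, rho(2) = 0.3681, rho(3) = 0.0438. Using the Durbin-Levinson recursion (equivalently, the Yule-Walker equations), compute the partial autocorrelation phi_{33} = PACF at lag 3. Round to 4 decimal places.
\phi_{33} = -0.2000

The PACF at lag k is phi_{kk}, the last component of the solution
to the Yule-Walker system G_k phi = r_k where
  (G_k)_{ij} = rho(|i - j|), (r_k)_i = rho(i), i,j = 1..k.
Equivalently, Durbin-Levinson gives phi_{kk} iteratively:
  phi_{11} = rho(1)
  phi_{kk} = [rho(k) - sum_{j=1..k-1} phi_{k-1,j} rho(k-j)]
            / [1 - sum_{j=1..k-1} phi_{k-1,j} rho(j)],
  phi_{k,j} = phi_{k-1,j} - phi_{kk} phi_{k-1,k-j},  j = 1..k-1.
Step k = 1:
  phi_11 = rho(1) = 0.3812.
Step k = 2:
  phi_22 = [rho(2) - phi_11 rho(1)] / [1 - phi_11 rho(1)] = [0.3681 - (0.3812)(0.3812)] / [1 - (0.3812)(0.3812)]
         = 0.22278656 / 0.85468656 = 0.260665.
  Update: phi_21 = phi_11 - phi_22 phi_11 = 0.3812 - (0.260665)(0.3812) = 0.281835.
Step k = 3:
  phi_33 = [rho(3) - phi_21 rho(2) - phi_22 rho(1)] / [1 - phi_21 rho(1) - phi_22 rho(2)]
    numerator   = 0.0438 - (0.281835)(0.3681) - (0.260665)(0.3812) = -0.15930869
    denominator = 1 - (0.281835)(0.3812) - (0.260665)(0.3681) = 0.79661398
  phi_33 = -0.15930869 / 0.79661398 = -0.2.
Therefore phi_{33} = -0.2000.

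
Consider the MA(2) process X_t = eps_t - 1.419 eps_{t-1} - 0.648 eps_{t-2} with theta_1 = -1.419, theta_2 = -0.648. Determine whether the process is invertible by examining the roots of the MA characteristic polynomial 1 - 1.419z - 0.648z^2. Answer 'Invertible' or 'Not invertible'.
\text{Not invertible}

The MA(q) characteristic polynomial is P(z) = 1 - 1.419z - 0.648z^2.
Invertibility requires all roots to lie outside the unit circle, i.e. |z| > 1 for every root.
Set 1 + (-1.419) z + (-0.648) z^2 = 0, i.e. a z^2 + b z + c = 0 with a = -0.648, b = -1.419, c = 1.
Discriminant D = b^2 - 4ac = (-1.419)^2 - 4*(-0.648)*1 = 2.013561 - (-2.592) = 4.605561.
D >= 0, so the roots are real: z = (-b +/- sqrt(D)) / (2a) = (1.419 +/- 2.146057) / (-1.296).
  z_1 = (1.419 + 2.146057) / (-1.296) = -2.7508,   |z_1| = 2.7508.
  z_2 = (1.419 - 2.146057) / (-1.296) = 0.561,   |z_2| = 0.561.
Moduli of all roots: 2.7508, 0.5610.
All moduli strictly greater than 1? No.
Verdict: Not invertible.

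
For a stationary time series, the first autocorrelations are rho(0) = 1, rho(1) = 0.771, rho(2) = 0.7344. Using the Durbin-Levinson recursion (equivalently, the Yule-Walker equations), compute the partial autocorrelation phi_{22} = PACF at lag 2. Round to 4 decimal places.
\phi_{22} = 0.3451

The PACF at lag k is phi_{kk}, the last component of the solution
to the Yule-Walker system G_k phi = r_k where
  (G_k)_{ij} = rho(|i - j|), (r_k)_i = rho(i), i,j = 1..k.
Equivalently, Durbin-Levinson gives phi_{kk} iteratively:
  phi_{11} = rho(1)
  phi_{kk} = [rho(k) - sum_{j=1..k-1} phi_{k-1,j} rho(k-j)]
            / [1 - sum_{j=1..k-1} phi_{k-1,j} rho(j)],
  phi_{k,j} = phi_{k-1,j} - phi_{kk} phi_{k-1,k-j},  j = 1..k-1.
Step k = 1:
  phi_11 = rho(1) = 0.771.
Step k = 2:
  phi_22 = [rho(2) - phi_11 rho(1)] / [1 - phi_11 rho(1)] = [0.7344 - (0.771)(0.771)] / [1 - (0.771)(0.771)]
         = 0.139959 / 0.405559 = 0.3451.
Therefore phi_{22} = 0.3451.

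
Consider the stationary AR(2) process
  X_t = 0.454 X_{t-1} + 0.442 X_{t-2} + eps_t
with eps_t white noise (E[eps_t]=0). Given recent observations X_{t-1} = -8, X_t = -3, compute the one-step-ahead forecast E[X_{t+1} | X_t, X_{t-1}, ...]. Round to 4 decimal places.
E[X_{t+1} \mid \mathcal F_t] = -4.8980

For an AR(p) model X_t = c + sum_i phi_i X_{t-i} + eps_t, the
one-step-ahead conditional mean is
  E[X_{t+1} | X_t, ...] = c + sum_i phi_i X_{t+1-i}.
Substitute known values:
  E[X_{t+1} | ...] = (0.454) * (-3) + (0.442) * (-8)
                   = -4.8980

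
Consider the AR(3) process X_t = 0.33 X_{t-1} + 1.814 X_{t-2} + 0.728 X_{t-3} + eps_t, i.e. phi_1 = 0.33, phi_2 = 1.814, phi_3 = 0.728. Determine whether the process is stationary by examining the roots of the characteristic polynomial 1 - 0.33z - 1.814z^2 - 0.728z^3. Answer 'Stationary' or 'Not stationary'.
\text{Not stationary}

The AR(p) characteristic polynomial is P(z) = 1 - 0.33z - 1.814z^2 - 0.728z^3.
Stationarity requires all roots to lie outside the unit circle, i.e. |z| > 1 for every root.
Degree 3: look for a simple real root z0 first, then factor out (1 - z/z0) and solve the remaining quadratic.
Testing z0 = -1.25: P(-1.25) = 1 + (-0.33)(-1.25) + (-1.814)(-1.25)^2 + (-0.728)(-1.25)^3
  = 1 + (0.4125) + (-2.834375) + (1.421875) = 0.  So z_0 = -1.25 is a root, |z_0| = 1.25.
Divide out the factor (1 + 0.8 z) = (1 - z/z0) (since 1/z0 = -0.8):
  P(z) = (1 + 0.8 z)(1 + (-1.13) z + (-0.91) z^2)
  [check: z-coef -1.13 - (-0.8) = -0.33; z^2-coef -0.91 - (-0.8)(-1.13) = -1.814; z^3-coef -(-0.8)(-0.91) = -0.728.]
Remaining roots from the quadratic factor 1 + (-1.13) z + (-0.91) z^2:
  Set 1 + (-1.13) z + (-0.91) z^2 = 0, i.e. a z^2 + b z + c = 0 with a = -0.91, b = -1.13, c = 1.
  Discriminant D = b^2 - 4ac = (-1.13)^2 - 4*(-0.91)*1 = 1.2769 - (-3.64) = 4.9169.
  D >= 0, so the roots are real: z = (-b +/- sqrt(D)) / (2a) = (1.13 +/- 2.217408) / (-1.82).
    z_1 = (1.13 + 2.217408) / (-1.82) = -1.8392,   |z_1| = 1.8392.
    z_2 = (1.13 - 2.217408) / (-1.82) = 0.5975,   |z_2| = 0.5975.
Moduli of all roots: 1.2500, 1.8392, 0.5975.
All moduli strictly greater than 1? No.
Verdict: Not stationary.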